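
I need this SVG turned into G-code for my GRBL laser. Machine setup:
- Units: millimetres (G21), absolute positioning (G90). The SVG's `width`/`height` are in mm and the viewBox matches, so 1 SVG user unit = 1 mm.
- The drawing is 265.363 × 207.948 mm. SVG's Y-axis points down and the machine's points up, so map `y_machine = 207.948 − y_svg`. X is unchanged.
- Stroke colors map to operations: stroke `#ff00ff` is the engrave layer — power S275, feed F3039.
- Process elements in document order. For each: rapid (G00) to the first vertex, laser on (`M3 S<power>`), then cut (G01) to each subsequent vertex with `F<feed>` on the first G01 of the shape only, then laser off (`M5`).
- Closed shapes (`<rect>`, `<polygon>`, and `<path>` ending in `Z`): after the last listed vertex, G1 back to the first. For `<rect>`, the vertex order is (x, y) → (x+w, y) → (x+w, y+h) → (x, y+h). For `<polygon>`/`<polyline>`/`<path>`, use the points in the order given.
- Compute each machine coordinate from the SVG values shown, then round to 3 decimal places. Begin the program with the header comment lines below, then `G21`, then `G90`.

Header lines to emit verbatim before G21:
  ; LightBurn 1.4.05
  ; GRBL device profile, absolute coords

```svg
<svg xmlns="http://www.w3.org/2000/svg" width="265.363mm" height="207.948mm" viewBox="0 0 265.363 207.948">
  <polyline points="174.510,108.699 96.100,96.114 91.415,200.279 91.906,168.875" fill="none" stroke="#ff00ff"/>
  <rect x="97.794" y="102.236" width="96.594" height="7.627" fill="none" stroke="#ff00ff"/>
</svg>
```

; LightBurn 1.4.05
; GRBL device profile, absolute coords
G21
G90
G00 X174.510 Y99.249
M3 S275
G01 X96.100 Y111.834 F3039
G01 X91.415 Y7.669
G01 X91.906 Y39.073
M5
G00 X97.794 Y105.712
M3 S275
G01 X194.388 Y105.712 F3039
G01 X194.388 Y98.085
G01 X97.794 Y98.085
G01 X97.794 Y105.712
M5

Since the viewBox matches the mm dimensions, user units are millimetres directly. The only transform is the Y-flip y_m = 207.948 − y_svg.

Shape 1 is a open polyline drawn with `<polyline>`. Its stroke #ff00ff means engrave at S275, F3039. After flipping Y the toolpath is (174.510,99.249) → (96.100,111.834) → (91.415,7.669) → (91.906,39.073).

Shape 2 is a rectangle drawn with `<rect>`. Its stroke #ff00ff means engrave at S275, F3039. After flipping Y the toolpath is (97.794,105.712) → (194.388,105.712) → (194.388,98.085) → (97.794,98.085) → (97.794,105.712), returning to the start.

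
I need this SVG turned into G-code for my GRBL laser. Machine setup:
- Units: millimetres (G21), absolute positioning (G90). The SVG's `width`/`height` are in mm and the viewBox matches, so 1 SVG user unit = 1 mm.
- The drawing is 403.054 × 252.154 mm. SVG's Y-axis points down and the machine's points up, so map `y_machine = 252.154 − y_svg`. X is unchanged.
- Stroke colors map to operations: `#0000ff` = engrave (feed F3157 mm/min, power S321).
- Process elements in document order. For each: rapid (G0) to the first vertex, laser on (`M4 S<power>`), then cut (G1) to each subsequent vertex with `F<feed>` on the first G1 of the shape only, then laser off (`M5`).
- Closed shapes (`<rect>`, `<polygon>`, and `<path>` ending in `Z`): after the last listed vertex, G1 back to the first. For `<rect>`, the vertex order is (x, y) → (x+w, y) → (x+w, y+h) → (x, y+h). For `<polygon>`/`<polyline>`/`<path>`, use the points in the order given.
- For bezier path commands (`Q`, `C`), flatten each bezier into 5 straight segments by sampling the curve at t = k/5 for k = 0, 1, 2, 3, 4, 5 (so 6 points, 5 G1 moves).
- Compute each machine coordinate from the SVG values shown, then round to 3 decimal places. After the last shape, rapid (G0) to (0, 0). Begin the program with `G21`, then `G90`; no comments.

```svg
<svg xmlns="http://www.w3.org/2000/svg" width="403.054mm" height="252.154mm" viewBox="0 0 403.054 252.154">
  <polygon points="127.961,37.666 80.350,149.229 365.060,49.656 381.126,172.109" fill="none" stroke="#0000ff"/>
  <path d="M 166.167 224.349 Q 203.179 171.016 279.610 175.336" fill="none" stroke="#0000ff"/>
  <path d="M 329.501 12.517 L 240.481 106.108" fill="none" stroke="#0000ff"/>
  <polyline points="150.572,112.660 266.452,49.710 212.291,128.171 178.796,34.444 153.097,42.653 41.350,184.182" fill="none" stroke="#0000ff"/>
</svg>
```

viewBox `0 0 403.054 252.154` with mm width/height → 1 unit = 1 mm. Flip: y_m = 252.154 − y_svg.

**Shape 1** — `<polygon>` closed polygon, stroke `#0000ff` → engrave (S321, F3157). Machine vertices: (127.961,214.488) → (80.350,102.925) → (365.060,202.498) → (381.126,80.045) → (127.961,214.488). Closed: final G1 returns to the first vertex.

**Shape 2** — `<path>` quadratic bezier, stroke `#0000ff` → engrave (S321, F3157). Control points (SVG): P0=(166.167,224.349), P1=(203.179,171.016), P2=(279.610,175.336); sampled at t=k/5. Machine vertices: (166.167,27.805) → (182.549,46.832) → (202.084,61.247) → (224.772,71.050) → (250.614,76.240) → (279.610,76.818). Open path.

**Shape 3** — `<path>` line segment, stroke `#0000ff` → engrave (S321, F3157). Machine vertices: (329.501,239.637) → (240.481,146.046). Open path.

**Shape 4** — `<polyline>` open polyline, stroke `#0000ff` → engrave (S321, F3157). Machine vertices: (150.572,139.494) → (266.452,202.444) → (212.291,123.983) → (178.796,217.710) → (153.097,209.501) → (41.350,67.972). Open path.

G21
G90
G0 X127.961 Y214.488
M4 S321
G1 X80.350 Y102.925 F3157
G1 X365.060 Y202.498
G1 X381.126 Y80.045
G1 X127.961 Y214.488
M5
G0 X166.167 Y27.805
M4 S321
G1 X182.549 Y46.832 F3157
G1 X202.084 Y61.247
G1 X224.772 Y71.050
G1 X250.614 Y76.240
G1 X279.610 Y76.818
M5
G0 X329.501 Y239.637
M4 S321
G1 X240.481 Y146.046 F3157
M5
G0 X150.572 Y139.494
M4 S321
G1 X266.452 Y202.444 F3157
G1 X212.291 Y123.983
G1 X178.796 Y217.710
G1 X153.097 Y209.501
G1 X41.350 Y67.972
M5
G0 X0.000 Y0.000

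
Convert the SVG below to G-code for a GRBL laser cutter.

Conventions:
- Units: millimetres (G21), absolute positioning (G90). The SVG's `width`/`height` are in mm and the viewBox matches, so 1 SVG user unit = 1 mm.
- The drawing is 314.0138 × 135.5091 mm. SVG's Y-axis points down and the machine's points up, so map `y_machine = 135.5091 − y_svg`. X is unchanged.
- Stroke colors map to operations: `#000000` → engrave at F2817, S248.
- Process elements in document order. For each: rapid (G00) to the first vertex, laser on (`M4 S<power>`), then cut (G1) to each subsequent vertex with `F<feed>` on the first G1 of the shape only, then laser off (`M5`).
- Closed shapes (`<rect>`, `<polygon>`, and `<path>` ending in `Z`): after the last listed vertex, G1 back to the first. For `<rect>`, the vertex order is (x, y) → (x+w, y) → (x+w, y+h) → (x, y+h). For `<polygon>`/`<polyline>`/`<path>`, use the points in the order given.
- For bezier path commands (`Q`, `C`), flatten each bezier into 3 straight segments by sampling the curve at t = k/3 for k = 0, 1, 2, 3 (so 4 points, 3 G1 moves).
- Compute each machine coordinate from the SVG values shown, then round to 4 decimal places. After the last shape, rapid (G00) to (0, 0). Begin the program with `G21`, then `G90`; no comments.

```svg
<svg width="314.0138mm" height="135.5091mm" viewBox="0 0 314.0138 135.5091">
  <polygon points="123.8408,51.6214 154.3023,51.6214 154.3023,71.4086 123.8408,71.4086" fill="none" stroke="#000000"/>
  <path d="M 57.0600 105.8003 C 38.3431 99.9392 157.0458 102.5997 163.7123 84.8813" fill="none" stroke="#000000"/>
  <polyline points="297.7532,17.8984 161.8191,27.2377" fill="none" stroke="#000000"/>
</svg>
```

G21
G90
G00 X123.8408 Y83.8877
M4 S248
G1 X154.3023 Y83.8877 F2817
G1 X154.3023 Y64.1005
G1 X123.8408 Y64.1005
G1 X123.8408 Y83.8877
M5
G00 X57.0600 Y29.7088
M4 S248
G1 X74.9105 Y33.7998 F2817
G1 X128.9395 Y38.6320
G1 X163.7123 Y50.6278
M5
G00 X297.7532 Y117.6107
M4 S248
G1 X161.8191 Y108.2714 F2817
M5
G00 X0.0000 Y0.0000

viewBox `0 0 314.0138 135.5091` with mm width/height → 1 unit = 1 mm. Flip: y_m = 135.5091 − y_svg.

**Shape 1** — `<polygon>` rectangle, stroke `#000000` → engrave (S248, F2817). Machine vertices: (123.8408,83.8877) → (154.3023,83.8877) → (154.3023,64.1005) → (123.8408,64.1005) → (123.8408,83.8877). Closed: final G1 returns to the first vertex.

**Shape 2** — `<path>` cubic bezier, stroke `#000000` → engrave (S248, F2817). Control points (SVG): P0=(57.0600,105.8003), P1=(38.3431,99.9392), P2=(157.0458,102.5997), P3=(163.7123,84.8813); sampled at t=k/3. Machine vertices: (57.0600,29.7088) → (74.9105,33.7998) → (128.9395,38.6320) → (163.7123,50.6278). Open path.

**Shape 3** — `<polyline>` line segment, stroke `#000000` → engrave (S248, F2817). Machine vertices: (297.7532,117.6107) → (161.8191,108.2714). Open path.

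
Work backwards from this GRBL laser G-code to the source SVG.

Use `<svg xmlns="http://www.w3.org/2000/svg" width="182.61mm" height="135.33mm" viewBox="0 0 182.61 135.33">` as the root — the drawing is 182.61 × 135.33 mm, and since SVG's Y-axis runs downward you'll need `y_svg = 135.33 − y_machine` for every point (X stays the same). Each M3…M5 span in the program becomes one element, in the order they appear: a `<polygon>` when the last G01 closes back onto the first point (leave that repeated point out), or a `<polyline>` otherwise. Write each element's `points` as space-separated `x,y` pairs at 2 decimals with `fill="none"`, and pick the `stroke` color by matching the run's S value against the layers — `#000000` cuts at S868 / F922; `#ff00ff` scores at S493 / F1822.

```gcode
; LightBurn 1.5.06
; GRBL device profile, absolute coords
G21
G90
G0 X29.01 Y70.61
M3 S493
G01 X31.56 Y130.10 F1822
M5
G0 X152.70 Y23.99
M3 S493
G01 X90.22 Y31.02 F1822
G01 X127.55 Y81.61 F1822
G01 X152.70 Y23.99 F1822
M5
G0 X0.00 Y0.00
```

<svg xmlns="http://www.w3.org/2000/svg" width="182.61mm" height="135.33mm" viewBox="0 0 182.61 135.33">
  <polyline points="29.01,64.72 31.56,5.23" fill="none" stroke="#ff00ff"/>
  <polygon points="152.70,111.34 90.22,104.31 127.55,53.72" fill="none" stroke="#ff00ff"/>
</svg>

y_svg = 135.33 − y_m. Every run uses S493, so all elements get stroke `#ff00ff` (score).

[1] open run; points: 29.01,64.72 31.56,5.23

[2] closed run; points: 152.70,111.34 90.22,104.31 127.55,53.72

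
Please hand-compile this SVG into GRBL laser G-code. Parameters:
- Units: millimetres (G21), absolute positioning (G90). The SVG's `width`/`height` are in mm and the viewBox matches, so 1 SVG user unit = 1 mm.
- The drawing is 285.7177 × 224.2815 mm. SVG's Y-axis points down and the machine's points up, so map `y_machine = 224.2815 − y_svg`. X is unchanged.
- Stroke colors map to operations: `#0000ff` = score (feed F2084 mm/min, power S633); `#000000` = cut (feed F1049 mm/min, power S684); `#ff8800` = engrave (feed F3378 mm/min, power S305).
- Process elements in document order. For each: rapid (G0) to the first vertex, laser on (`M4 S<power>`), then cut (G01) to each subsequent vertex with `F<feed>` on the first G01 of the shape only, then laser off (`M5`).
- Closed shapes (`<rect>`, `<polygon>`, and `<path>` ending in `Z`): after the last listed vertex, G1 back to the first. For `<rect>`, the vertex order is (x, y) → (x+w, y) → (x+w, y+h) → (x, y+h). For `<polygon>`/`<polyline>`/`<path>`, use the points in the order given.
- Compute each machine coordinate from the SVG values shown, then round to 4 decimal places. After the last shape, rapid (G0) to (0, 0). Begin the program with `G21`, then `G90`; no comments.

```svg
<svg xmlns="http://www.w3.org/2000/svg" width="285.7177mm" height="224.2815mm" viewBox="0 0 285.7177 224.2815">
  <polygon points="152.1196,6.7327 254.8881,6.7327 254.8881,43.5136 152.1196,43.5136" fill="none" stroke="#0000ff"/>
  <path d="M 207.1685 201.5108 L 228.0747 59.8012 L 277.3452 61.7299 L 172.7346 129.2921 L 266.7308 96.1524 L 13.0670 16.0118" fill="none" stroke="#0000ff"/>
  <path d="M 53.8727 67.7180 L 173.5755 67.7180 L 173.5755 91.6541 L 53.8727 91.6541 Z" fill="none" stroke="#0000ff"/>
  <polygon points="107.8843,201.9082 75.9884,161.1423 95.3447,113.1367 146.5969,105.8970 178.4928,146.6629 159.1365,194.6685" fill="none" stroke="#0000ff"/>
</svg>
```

1 u = 1 mm; y_m = 224.2815 − y.

[1] `<polygon>` rectangle, #0000ff→score S633 F2084: (152.1196,217.5488) → (254.8881,217.5488) → (254.8881,180.7679) → (152.1196,180.7679) → (152.1196,217.5488) (closed)

[2] `<path>` open polyline, #0000ff→score S633 F2084: (207.1685,22.7707) → (228.0747,164.4803) → (277.3452,162.5516) → (172.7346,94.9894) → (266.7308,128.1291) → (13.0670,208.2697)

[3] `<path>` rectangle, #0000ff→score S633 F2084: (53.8727,156.5635) → (173.5755,156.5635) → (173.5755,132.6274) → (53.8727,132.6274) → (53.8727,156.5635) (closed)

[4] `<polygon>` regular polygon, #0000ff→score S633 F2084: (107.8843,22.3733) → (75.9884,63.1392) → (95.3447,111.1448) → (146.5969,118.3845) → (178.4928,77.6186) → (159.1365,29.6130) → (107.8843,22.3733) (closed)

G21
G90
G0 X152.1196 Y217.5488
M4 S633
G01 X254.8881 Y217.5488 F2084
G01 X254.8881 Y180.7679
G01 X152.1196 Y180.7679
G01 X152.1196 Y217.5488
M5
G0 X207.1685 Y22.7707
M4 S633
G01 X228.0747 Y164.4803 F2084
G01 X277.3452 Y162.5516
G01 X172.7346 Y94.9894
G01 X266.7308 Y128.1291
G01 X13.0670 Y208.2697
M5
G0 X53.8727 Y156.5635
M4 S633
G01 X173.5755 Y156.5635 F2084
G01 X173.5755 Y132.6274
G01 X53.8727 Y132.6274
G01 X53.8727 Y156.5635
M5
G0 X107.8843 Y22.3733
M4 S633
G01 X75.9884 Y63.1392 F2084
G01 X95.3447 Y111.1448
G01 X146.5969 Y118.3845
G01 X178.4928 Y77.6186
G01 X159.1365 Y29.6130
G01 X107.8843 Y22.3733
M5
G0 X0.0000 Y0.0000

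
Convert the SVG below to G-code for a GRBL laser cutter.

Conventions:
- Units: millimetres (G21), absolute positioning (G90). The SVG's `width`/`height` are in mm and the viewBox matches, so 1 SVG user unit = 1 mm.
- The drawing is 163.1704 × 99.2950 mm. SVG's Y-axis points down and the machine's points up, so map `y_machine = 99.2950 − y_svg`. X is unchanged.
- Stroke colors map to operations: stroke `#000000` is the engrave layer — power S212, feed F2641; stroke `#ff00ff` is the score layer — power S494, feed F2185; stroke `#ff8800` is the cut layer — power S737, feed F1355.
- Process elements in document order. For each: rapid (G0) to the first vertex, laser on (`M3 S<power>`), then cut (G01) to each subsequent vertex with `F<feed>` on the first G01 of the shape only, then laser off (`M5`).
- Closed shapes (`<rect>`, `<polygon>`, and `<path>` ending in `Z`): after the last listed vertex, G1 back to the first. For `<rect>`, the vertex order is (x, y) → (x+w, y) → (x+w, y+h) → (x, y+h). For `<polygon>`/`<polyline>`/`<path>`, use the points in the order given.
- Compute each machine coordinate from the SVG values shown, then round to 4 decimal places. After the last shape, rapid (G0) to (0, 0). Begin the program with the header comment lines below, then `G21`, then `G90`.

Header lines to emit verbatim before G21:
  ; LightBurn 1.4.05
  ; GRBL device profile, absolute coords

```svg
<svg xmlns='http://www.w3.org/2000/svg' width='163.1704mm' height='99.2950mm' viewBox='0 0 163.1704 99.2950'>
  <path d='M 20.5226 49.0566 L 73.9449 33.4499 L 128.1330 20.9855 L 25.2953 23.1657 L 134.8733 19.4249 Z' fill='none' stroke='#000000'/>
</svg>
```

; LightBurn 1.4.05
; GRBL device profile, absolute coords
G21
G90
G0 X20.5226 Y50.2384
M3 S212
G01 X73.9449 Y65.8451 F2641
G01 X128.1330 Y78.3095
G01 X25.2953 Y76.1293
G01 X134.8733 Y79.8701
G01 X20.5226 Y50.2384
M5
G0 X0.0000 Y0.0000

1 u = 1 mm; y_m = 99.2950 − y.

[1] `<path>` closed polygon, #000000→engrave S212 F2641: (20.5226,50.2384) → (73.9449,65.8451) → (128.1330,78.3095) → (25.2953,76.1293) → (134.8733,79.8701) → (20.5226,50.2384) (closed)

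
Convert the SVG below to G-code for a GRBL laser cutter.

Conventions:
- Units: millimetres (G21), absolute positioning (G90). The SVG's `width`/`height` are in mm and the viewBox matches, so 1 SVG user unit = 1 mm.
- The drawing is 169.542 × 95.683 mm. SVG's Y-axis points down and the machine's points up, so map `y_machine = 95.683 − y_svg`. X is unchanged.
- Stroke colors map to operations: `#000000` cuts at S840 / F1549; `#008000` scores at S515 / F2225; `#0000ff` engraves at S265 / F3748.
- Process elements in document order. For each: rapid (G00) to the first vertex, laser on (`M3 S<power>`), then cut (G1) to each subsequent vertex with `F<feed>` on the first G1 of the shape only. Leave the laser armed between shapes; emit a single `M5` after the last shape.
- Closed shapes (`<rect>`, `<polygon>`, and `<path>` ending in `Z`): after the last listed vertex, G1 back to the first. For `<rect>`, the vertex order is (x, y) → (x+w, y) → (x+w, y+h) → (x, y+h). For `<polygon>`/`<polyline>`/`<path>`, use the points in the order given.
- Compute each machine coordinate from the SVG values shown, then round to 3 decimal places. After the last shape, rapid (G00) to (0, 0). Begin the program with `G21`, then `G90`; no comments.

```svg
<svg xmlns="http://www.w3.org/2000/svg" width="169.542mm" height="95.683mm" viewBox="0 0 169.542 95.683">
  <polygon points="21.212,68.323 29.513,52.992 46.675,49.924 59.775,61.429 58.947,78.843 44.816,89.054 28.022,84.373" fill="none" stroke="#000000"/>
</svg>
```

1 u = 1 mm; y_m = 95.683 − y.

[1] `<polygon>` regular polygon, #000000→cut S840 F1549: (21.212,27.360) → (29.513,42.691) → (46.675,45.759) → (59.775,34.254) → (58.947,16.840) → (44.816,6.629) → (28.022,11.310) → (21.212,27.360) (closed)

G21
G90
G00 X21.212 Y27.360
M3 S840
G1 X29.513 Y42.691 F1549
G1 X46.675 Y45.759
G1 X59.775 Y34.254
G1 X58.947 Y16.840
G1 X44.816 Y6.629
G1 X28.022 Y11.310
G1 X21.212 Y27.360
M5
G00 X0.000 Y0.000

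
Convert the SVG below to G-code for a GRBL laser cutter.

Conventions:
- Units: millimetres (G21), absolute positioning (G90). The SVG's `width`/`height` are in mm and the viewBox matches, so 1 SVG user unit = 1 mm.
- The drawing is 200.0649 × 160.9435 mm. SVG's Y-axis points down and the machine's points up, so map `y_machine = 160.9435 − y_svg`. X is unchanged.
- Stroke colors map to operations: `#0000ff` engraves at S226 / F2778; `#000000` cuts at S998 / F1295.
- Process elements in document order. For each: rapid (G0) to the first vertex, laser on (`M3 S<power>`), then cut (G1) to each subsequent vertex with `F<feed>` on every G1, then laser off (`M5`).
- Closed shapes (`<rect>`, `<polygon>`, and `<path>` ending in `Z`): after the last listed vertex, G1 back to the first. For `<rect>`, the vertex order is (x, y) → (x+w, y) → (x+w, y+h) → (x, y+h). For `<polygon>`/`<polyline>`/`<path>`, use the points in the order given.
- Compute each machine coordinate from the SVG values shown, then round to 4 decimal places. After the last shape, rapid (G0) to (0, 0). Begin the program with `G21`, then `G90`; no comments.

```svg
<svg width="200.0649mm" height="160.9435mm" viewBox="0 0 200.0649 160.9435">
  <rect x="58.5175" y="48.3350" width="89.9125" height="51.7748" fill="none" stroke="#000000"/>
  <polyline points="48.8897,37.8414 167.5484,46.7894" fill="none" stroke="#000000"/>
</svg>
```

G21
G90
G0 X58.5175 Y112.6085
M3 S998
G1 X148.4300 Y112.6085 F1295
G1 X148.4300 Y60.8337 F1295
G1 X58.5175 Y60.8337 F1295
G1 X58.5175 Y112.6085 F1295
M5
G0 X48.8897 Y123.1021
M3 S998
G1 X167.5484 Y114.1541 F1295
M5
G0 X0.0000 Y0.0000

1 u = 1 mm; y_m = 160.9435 − y.

[1] `<rect>` rectangle, #000000→cut S998 F1295: (58.5175,112.6085) → (148.4300,112.6085) → (148.4300,60.8337) → (58.5175,60.8337) → (58.5175,112.6085) (closed)

[2] `<polyline>` line segment, #000000→cut S998 F1295: (48.8897,123.1021) → (167.5484,114.1541)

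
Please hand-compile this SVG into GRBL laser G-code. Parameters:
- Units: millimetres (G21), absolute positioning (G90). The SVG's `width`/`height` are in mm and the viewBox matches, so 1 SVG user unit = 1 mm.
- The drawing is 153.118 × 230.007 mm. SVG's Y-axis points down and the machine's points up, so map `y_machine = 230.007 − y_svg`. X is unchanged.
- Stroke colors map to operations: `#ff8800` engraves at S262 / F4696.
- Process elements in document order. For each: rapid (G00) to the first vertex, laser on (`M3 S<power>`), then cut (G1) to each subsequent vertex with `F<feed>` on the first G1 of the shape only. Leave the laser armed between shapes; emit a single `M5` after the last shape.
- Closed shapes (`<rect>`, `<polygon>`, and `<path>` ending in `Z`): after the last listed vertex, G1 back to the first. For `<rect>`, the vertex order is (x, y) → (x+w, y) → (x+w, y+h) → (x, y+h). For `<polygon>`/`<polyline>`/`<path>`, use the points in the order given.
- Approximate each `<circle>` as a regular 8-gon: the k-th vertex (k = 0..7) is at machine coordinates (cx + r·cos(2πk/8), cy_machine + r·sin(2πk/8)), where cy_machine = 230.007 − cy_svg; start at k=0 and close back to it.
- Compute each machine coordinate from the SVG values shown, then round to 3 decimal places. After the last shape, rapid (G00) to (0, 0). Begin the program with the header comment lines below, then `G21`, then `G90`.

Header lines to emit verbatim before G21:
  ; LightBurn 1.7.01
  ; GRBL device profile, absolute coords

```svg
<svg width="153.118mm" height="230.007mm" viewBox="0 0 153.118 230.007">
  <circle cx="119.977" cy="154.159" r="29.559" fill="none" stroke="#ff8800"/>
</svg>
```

Since the viewBox matches the mm dimensions, user units are millimetres directly. The only transform is the Y-flip y_m = 230.007 − y_svg.

Shape 1 is a circle drawn with `<circle>`. Its stroke #ff8800 means engrave at S262, F4696. After flipping Y the toolpath is (149.536,75.848) → (140.878,96.749) → (119.977,105.407) → (99.076,96.749) → (90.418,75.848) → (99.076,54.947) → (119.977,46.289) → (140.878,54.947) → (149.536,75.848), returning to the start.

; LightBurn 1.7.01
; GRBL device profile, absolute coords
G21
G90
G00 X149.536 Y75.848
M3 S262
G1 X140.878 Y96.749 F4696
G1 X119.977 Y105.407
G1 X99.076 Y96.749
G1 X90.418 Y75.848
G1 X99.076 Y54.947
G1 X119.977 Y46.289
G1 X140.878 Y54.947
G1 X149.536 Y75.848
M5
G00 X0.000 Y0.000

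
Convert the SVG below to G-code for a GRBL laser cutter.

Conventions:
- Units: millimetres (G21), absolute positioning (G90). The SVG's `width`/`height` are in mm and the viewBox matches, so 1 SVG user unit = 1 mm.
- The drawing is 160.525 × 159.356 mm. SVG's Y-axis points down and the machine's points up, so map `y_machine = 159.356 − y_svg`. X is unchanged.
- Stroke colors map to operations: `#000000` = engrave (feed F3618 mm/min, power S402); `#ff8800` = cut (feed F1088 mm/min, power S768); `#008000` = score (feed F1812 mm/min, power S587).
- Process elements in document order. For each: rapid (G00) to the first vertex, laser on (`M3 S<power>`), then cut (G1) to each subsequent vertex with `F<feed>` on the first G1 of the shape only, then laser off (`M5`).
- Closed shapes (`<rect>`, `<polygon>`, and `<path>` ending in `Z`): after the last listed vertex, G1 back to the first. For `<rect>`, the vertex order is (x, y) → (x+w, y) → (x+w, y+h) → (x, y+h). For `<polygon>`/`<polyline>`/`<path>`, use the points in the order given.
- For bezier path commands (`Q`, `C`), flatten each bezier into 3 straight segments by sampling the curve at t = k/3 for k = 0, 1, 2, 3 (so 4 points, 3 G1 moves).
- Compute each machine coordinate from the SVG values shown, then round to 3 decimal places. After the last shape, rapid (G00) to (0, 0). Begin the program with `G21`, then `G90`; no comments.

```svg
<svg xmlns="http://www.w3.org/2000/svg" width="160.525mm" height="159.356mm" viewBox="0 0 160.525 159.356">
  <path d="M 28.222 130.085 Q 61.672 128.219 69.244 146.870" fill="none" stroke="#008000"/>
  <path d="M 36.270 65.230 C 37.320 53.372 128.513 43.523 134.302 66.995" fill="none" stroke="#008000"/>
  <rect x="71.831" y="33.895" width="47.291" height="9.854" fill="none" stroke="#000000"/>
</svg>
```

viewBox `0 0 160.525 159.356` with mm width/height → 1 unit = 1 mm. Flip: y_m = 159.356 − y_svg.

**Shape 1** — `<path>` quadratic bezier, stroke `#008000` → score (S587, F1812). Control points (SVG): P0=(28.222,130.085), P1=(61.672,128.219), P2=(69.244,146.870); sampled at t=k/3. Machine vertices: (28.222,29.271) → (47.647,28.235) → (61.321,22.640) → (69.244,12.486). Open path.

**Shape 2** — `<path>` cubic bezier, stroke `#008000` → score (S587, F1812). Control points (SVG): P0=(36.270,65.230), P1=(37.320,53.372), P2=(128.513,43.523), P3=(134.302,66.995); sampled at t=k/3. Machine vertices: (36.270,94.126) → (60.866,104.155) → (106.547,105.886) → (134.302,92.361). Open path.

**Shape 3** — `<rect>` rectangle, stroke `#000000` → engrave (S402, F3618). Machine vertices: (71.831,125.461) → (119.122,125.461) → (119.122,115.607) → (71.831,115.607) → (71.831,125.461). Closed: final G1 returns to the first vertex.

G21
G90
G00 X28.222 Y29.271
M3 S587
G1 X47.647 Y28.235 F1812
G1 X61.321 Y22.640
G1 X69.244 Y12.486
M5
G00 X36.270 Y94.126
M3 S587
G1 X60.866 Y104.155 F1812
G1 X106.547 Y105.886
G1 X134.302 Y92.361
M5
G00 X71.831 Y125.461
M3 S402
G1 X119.122 Y125.461 F3618
G1 X119.122 Y115.607
G1 X71.831 Y115.607
G1 X71.831 Y125.461
M5
G00 X0.000 Y0.000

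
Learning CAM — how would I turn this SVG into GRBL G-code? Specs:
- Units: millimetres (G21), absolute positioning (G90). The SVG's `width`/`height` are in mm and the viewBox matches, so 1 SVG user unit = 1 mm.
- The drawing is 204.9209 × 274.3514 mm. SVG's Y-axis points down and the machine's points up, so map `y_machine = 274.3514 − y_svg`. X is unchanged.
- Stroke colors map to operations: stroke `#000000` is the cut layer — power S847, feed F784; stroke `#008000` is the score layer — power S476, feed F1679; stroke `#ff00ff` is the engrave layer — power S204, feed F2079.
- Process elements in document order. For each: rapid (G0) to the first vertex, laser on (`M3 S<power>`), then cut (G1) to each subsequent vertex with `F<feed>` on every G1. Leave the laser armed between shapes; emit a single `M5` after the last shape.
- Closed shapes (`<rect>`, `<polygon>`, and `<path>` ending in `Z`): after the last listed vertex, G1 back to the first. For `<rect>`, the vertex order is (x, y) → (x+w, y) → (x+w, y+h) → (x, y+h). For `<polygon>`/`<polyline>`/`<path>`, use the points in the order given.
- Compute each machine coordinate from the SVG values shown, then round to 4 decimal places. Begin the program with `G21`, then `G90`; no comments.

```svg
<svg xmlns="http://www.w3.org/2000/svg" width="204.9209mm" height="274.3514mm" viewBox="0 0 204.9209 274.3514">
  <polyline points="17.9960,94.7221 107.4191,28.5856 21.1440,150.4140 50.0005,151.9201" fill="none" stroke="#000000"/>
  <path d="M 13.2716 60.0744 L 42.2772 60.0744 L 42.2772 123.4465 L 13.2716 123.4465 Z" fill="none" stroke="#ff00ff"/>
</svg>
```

G21
G90
G0 X17.9960 Y179.6293
M3 S847
G1 X107.4191 Y245.7658 F784
G1 X21.1440 Y123.9374 F784
G1 X50.0005 Y122.4313 F784
G0 X13.2716 Y214.2770
M3 S204
G1 X42.2772 Y214.2770 F2079
G1 X42.2772 Y150.9049 F2079
G1 X13.2716 Y150.9049 F2079
G1 X13.2716 Y214.2770 F2079
M5

1 u = 1 mm; y_m = 274.3514 − y.

[1] `<polyline>` open polyline, #000000→cut S847 F784: (17.9960,179.6293) → (107.4191,245.7658) → (21.1440,123.9374) → (50.0005,122.4313)

[2] `<path>` rectangle, #ff00ff→engrave S204 F2079: (13.2716,214.2770) → (42.2772,214.2770) → (42.2772,150.9049) → (13.2716,150.9049) → (13.2716,214.2770) (closed)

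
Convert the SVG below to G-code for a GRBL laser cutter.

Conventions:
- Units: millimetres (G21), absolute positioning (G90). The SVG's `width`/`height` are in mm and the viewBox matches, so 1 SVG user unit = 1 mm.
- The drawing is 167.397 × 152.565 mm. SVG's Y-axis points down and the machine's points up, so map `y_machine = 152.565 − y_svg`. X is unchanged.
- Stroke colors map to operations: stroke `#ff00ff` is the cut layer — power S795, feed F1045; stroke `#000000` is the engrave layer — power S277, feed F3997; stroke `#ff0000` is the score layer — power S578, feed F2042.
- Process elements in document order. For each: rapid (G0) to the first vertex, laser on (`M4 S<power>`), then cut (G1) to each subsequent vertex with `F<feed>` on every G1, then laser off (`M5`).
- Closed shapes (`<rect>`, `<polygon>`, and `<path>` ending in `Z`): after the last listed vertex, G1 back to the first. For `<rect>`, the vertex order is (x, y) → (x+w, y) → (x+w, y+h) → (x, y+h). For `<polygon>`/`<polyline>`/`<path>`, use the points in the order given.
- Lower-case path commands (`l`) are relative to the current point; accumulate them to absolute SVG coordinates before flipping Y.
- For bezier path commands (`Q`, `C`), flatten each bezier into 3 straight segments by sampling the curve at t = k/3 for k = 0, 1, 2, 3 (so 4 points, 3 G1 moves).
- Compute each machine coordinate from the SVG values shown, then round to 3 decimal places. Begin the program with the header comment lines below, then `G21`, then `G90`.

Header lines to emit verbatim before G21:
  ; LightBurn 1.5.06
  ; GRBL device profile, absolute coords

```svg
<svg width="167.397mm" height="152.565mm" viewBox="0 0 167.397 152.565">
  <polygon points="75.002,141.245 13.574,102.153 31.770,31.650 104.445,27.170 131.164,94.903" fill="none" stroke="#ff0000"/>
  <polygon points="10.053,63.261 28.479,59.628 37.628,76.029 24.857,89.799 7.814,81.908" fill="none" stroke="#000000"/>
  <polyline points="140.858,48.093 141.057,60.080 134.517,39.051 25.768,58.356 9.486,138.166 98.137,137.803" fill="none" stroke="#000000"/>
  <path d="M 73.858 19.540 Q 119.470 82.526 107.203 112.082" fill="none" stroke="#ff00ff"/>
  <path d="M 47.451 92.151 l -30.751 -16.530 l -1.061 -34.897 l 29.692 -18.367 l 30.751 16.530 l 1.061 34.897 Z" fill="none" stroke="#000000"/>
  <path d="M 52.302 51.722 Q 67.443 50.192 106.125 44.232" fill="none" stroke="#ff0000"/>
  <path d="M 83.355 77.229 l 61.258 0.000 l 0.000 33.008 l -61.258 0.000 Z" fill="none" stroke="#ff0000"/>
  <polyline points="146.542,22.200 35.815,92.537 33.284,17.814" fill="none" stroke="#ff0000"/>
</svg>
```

; LightBurn 1.5.06
; GRBL device profile, absolute coords
G21
G90
G0 X75.002 Y11.320
M4 S578
G1 X13.574 Y50.412 F2042
G1 X31.770 Y120.915 F2042
G1 X104.445 Y125.395 F2042
G1 X131.164 Y57.662 F2042
G1 X75.002 Y11.320 F2042
M5
G0 X10.053 Y89.304
M4 S277
G1 X28.479 Y92.937 F3997
G1 X37.628 Y76.536 F3997
G1 X24.857 Y62.766 F3997
G1 X7.814 Y70.657 F3997
G1 X10.053 Y89.304 F3997
M5
G0 X140.858 Y104.472
M4 S277
G1 X141.057 Y92.485 F3997
G1 X134.517 Y113.514 F3997
G1 X25.768 Y94.209 F3997
G1 X9.486 Y14.399 F3997
G1 X98.137 Y14.762 F3997
M5
G0 X73.858 Y133.025
M4 S795
G1 X97.835 Y94.749 F1045
G1 X108.950 Y63.901 F1045
G1 X107.203 Y40.483 F1045
M5
G0 X47.451 Y60.414
M4 S277
G1 X16.700 Y76.944 F3997
G1 X15.639 Y111.841 F3997
G1 X45.331 Y130.208 F3997
G1 X76.082 Y113.678 F3997
G1 X77.143 Y78.781 F3997
G1 X47.451 Y60.414 F3997
M5
G0 X52.302 Y100.843
M4 S578
G1 X65.012 Y102.355 F2042
G1 X82.953 Y104.852 F2042
G1 X106.125 Y108.333 F2042
M5
G0 X83.355 Y75.336
M4 S578
G1 X144.613 Y75.336 F2042
G1 X144.613 Y42.328 F2042
G1 X83.355 Y42.328 F2042
G1 X83.355 Y75.336 F2042
M5
G0 X146.542 Y130.365
M4 S578
G1 X35.815 Y60.028 F2042
G1 X33.284 Y134.751 F2042
M5

Since the viewBox matches the mm dimensions, user units are millimetres directly. The only transform is the Y-flip y_m = 152.565 − y_svg.

Shape 1 is a regular polygon drawn with `<polygon>`. Its stroke #ff0000 means score at S578, F2042. After flipping Y the toolpath is (75.002,11.320) → (13.574,50.412) → (31.770,120.915) → (104.445,125.395) → (131.164,57.662) → (75.002,11.320), returning to the start.

Shape 2 is a regular polygon drawn with `<polygon>`. Its stroke #000000 means engrave at S277, F3997. After flipping Y the toolpath is (10.053,89.304) → (28.479,92.937) → (37.628,76.536) → (24.857,62.766) → (7.814,70.657) → (10.053,89.304), returning to the start.

Shape 3 is a open polyline drawn with `<polyline>`. Its stroke #000000 means engrave at S277, F3997. After flipping Y the toolpath is (140.858,104.472) → (141.057,92.485) → (134.517,113.514) → (25.768,94.209) → (9.486,14.399) → (98.137,14.762).

Shape 4 is a quadratic bezier drawn with `<path>`. Its stroke #ff00ff means cut at S795, F1045. After flipping Y the toolpath is (73.858,133.025) → (97.835,94.749) → (108.950,63.901) → (107.203,40.483).

Shape 5 is a regular polygon drawn with `<path>`. Its stroke #000000 means engrave at S277, F3997. After flipping Y the toolpath is (47.451,60.414) → (16.700,76.944) → (15.639,111.841) → (45.331,130.208) → (76.082,113.678) → (77.143,78.781) → (47.451,60.414), returning to the start.

Shape 6 is a quadratic bezier drawn with `<path>`. Its stroke #ff0000 means score at S578, F2042. After flipping Y the toolpath is (52.302,100.843) → (65.012,102.355) → (82.953,104.852) → (106.125,108.333).

Shape 7 is a rectangle drawn with `<path>`. Its stroke #ff0000 means score at S578, F2042. After flipping Y the toolpath is (83.355,75.336) → (144.613,75.336) → (144.613,42.328) → (83.355,42.328) → (83.355,75.336), returning to the start.

Shape 8 is a open polyline drawn with `<polyline>`. Its stroke #ff0000 means score at S578, F2042. After flipping Y the toolpath is (146.542,130.365) → (35.815,60.028) → (33.284,134.751).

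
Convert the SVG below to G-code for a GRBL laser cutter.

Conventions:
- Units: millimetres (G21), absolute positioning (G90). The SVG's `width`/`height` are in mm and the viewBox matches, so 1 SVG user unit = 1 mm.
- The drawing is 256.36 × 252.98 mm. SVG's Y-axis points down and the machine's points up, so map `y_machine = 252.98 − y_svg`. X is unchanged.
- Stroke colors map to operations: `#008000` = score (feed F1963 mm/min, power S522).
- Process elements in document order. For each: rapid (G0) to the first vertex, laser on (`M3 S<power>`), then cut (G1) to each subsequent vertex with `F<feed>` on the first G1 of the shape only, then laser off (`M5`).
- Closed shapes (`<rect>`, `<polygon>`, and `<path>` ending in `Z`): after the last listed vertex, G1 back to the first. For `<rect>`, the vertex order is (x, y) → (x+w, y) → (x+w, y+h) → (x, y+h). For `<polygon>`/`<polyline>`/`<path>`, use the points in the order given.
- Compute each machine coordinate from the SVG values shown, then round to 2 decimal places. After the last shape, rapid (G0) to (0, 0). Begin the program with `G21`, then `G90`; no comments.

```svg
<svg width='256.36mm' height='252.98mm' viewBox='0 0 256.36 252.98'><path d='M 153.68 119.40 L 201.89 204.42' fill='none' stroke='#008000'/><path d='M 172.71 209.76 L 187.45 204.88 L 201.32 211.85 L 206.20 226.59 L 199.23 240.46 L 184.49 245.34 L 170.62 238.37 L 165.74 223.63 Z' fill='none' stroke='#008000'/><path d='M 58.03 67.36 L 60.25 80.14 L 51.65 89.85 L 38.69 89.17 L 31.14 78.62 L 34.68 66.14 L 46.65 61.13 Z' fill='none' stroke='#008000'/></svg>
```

G21
G90
G0 X153.68 Y133.58
M3 S522
G1 X201.89 Y48.56 F1963
M5
G0 X172.71 Y43.22
M3 S522
G1 X187.45 Y48.10 F1963
G1 X201.32 Y41.13
G1 X206.20 Y26.39
G1 X199.23 Y12.52
G1 X184.49 Y7.64
G1 X170.62 Y14.61
G1 X165.74 Y29.35
G1 X172.71 Y43.22
M5
G0 X58.03 Y185.62
M3 S522
G1 X60.25 Y172.84 F1963
G1 X51.65 Y163.13
G1 X38.69 Y163.81
G1 X31.14 Y174.36
G1 X34.68 Y186.84
G1 X46.65 Y191.85
G1 X58.03 Y185.62
M5
G0 X0.00 Y0.00

Since the viewBox matches the mm dimensions, user units are millimetres directly. The only transform is the Y-flip y_m = 252.98 − y_svg.

Shape 1 is a line segment drawn with `<path>`. Its stroke #008000 means score at S522, F1963. After flipping Y the toolpath is (153.68,133.58) → (201.89,48.56).

Shape 2 is a regular polygon drawn with `<path>`. Its stroke #008000 means score at S522, F1963. After flipping Y the toolpath is (172.71,43.22) → (187.45,48.10) → (201.32,41.13) → (206.20,26.39) → (199.23,12.52) → (184.49,7.64) → (170.62,14.61) → (165.74,29.35) → (172.71,43.22), returning to the start.

Shape 3 is a regular polygon drawn with `<path>`. Its stroke #008000 means score at S522, F1963. After flipping Y the toolpath is (58.03,185.62) → (60.25,172.84) → (51.65,163.13) → (38.69,163.81) → (31.14,174.36) → (34.68,186.84) → (46.65,191.85) → (58.03,185.62), returning to the start.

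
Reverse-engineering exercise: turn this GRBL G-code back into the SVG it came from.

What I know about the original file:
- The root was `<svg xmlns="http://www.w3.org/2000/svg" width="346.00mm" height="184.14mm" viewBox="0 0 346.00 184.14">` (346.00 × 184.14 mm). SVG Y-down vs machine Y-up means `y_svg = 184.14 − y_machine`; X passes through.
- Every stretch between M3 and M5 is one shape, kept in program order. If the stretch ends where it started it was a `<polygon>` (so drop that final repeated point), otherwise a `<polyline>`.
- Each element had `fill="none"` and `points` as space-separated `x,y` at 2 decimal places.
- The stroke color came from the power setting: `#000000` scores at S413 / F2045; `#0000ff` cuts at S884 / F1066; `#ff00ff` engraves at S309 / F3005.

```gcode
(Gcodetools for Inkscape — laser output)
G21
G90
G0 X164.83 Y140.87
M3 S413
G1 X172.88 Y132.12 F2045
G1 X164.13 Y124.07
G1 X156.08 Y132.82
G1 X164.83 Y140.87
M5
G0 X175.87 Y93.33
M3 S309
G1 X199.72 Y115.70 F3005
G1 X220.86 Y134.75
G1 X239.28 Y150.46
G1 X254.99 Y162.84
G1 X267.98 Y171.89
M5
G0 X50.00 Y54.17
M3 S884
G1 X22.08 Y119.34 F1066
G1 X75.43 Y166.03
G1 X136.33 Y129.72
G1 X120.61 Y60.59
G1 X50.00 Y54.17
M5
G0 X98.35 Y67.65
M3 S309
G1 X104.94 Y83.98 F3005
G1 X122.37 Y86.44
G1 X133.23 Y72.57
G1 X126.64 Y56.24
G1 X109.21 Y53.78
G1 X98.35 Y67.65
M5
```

Machine Y-up, SVG Y-down with viewBox height 184.14, so y_svg = 184.14 − y_machine; X carries over.

Run 1: power S413 maps to stroke `#000000` (score). The run returns to its start, so emit a `<polygon>` with points (Y-flipped): 164.83,43.27 172.88,52.02 164.13,60.07 156.08,51.32.

Run 2: the run's S309 means `#ff00ff` (engrave). The run is open, so emit a `<polyline>` with points (Y-flipped): 175.87,90.81 199.72,68.44 220.86,49.39 239.28,33.68 254.99,21.30 267.98,12.25.

Run 3: S884 ⇒ cut layer `#0000ff`. The run returns to its start, so emit a `<polygon>` with points (Y-flipped): 50.00,129.97 22.08,64.80 75.43,18.11 136.33,54.42 120.61,123.55.

Run 4: the run's S309 means `#ff00ff` (engrave). The run returns to its start, so emit a `<polygon>` with points (Y-flipped): 98.35,116.49 104.94,100.16 122.37,97.70 133.23,111.57 126.64,127.90 109.21,130.36.

<svg xmlns="http://www.w3.org/2000/svg" width="346.00mm" height="184.14mm" viewBox="0 0 346.00 184.14">
  <polygon points="164.83,43.27 172.88,52.02 164.13,60.07 156.08,51.32" fill="none" stroke="#000000"/>
  <polyline points="175.87,90.81 199.72,68.44 220.86,49.39 239.28,33.68 254.99,21.30 267.98,12.25" fill="none" stroke="#ff00ff"/>
  <polygon points="50.00,129.97 22.08,64.80 75.43,18.11 136.33,54.42 120.61,123.55" fill="none" stroke="#0000ff"/>
  <polygon points="98.35,116.49 104.94,100.16 122.37,97.70 133.23,111.57 126.64,127.90 109.21,130.36" fill="none" stroke="#ff00ff"/>
</svg>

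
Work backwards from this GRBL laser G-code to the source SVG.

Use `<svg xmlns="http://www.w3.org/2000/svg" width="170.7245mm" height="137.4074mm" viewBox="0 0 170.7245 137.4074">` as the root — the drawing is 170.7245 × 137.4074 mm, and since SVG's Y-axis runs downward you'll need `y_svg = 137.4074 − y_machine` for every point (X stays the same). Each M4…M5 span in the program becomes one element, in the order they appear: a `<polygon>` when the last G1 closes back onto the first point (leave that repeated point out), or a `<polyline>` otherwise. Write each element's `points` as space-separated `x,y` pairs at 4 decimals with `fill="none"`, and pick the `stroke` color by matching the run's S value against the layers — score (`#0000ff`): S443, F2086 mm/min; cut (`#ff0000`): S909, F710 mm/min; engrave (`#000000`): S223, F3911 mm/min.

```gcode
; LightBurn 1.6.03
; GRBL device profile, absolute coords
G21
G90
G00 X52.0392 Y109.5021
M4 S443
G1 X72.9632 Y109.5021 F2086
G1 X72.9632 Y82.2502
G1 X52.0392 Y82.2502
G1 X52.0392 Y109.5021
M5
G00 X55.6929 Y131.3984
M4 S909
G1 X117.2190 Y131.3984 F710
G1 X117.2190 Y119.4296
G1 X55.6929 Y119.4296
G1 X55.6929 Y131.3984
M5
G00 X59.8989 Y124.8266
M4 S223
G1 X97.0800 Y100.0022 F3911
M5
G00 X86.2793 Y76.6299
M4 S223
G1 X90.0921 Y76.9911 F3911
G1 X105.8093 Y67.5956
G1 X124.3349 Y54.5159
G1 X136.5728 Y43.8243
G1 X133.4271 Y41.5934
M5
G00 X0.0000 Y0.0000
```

<svg xmlns="http://www.w3.org/2000/svg" width="170.7245mm" height="137.4074mm" viewBox="0 0 170.7245 137.4074">
  <polygon points="52.0392,27.9053 72.9632,27.9053 72.9632,55.1572 52.0392,55.1572" fill="none" stroke="#0000ff"/>
  <polygon points="55.6929,6.0090 117.2190,6.0090 117.2190,17.9778 55.6929,17.9778" fill="none" stroke="#ff0000"/>
  <polyline points="59.8989,12.5808 97.0800,37.4052" fill="none" stroke="#000000"/>
  <polyline points="86.2793,60.7775 90.0921,60.4163 105.8093,69.8118 124.3349,82.8915 136.5728,93.5831 133.4271,95.8140" fill="none" stroke="#000000"/>
</svg>

Each laser-on run becomes one SVG element. Flip Y back into SVG space with y_svg = 137.4074 − y_machine.

Run 1: power S443 maps to stroke `#0000ff` (score). The run returns to its start, so emit a `<polygon>` with points (Y-flipped): 52.0392,27.9053 72.9632,27.9053 72.9632,55.1572 52.0392,55.1572.

Run 2: S909 ⇒ cut layer `#ff0000`. The run returns to its start, so emit a `<polygon>` with points (Y-flipped): 55.6929,6.0090 117.2190,6.0090 117.2190,17.9778 55.6929,17.9778.

Run 3: the run's S223 means `#000000` (engrave). The run is open, so emit a `<polyline>` with points (Y-flipped): 59.8989,12.5808 97.0800,37.4052.

Run 4: S223 ⇒ engrave layer `#000000`. The run is open, so emit a `<polyline>` with points (Y-flipped): 86.2793,60.7775 90.0921,60.4163 105.8093,69.8118 124.3349,82.8915 136.5728,93.5831 133.4271,95.8140.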